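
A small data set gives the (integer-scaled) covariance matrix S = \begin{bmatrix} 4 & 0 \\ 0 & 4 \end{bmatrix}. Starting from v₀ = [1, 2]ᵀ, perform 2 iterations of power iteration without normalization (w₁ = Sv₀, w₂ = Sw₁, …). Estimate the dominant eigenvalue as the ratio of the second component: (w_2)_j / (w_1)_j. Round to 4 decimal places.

λ ≈ 4.0000

w1 = Sv₀ = (4, 8)
w2 = Sw1 = (16, 32)
Ratio at component: 32 / 8 = 4.0000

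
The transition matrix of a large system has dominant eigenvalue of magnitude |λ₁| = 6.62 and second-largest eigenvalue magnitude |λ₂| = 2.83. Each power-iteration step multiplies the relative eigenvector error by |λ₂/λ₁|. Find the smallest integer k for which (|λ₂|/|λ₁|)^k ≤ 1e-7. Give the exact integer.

|λ₂/λ₁| = 2.83/6.62 = 0.42749
Need k ≥ ln(1e-7) / ln(0.42749) = -16.1181 / -0.8498 ≈ 18.967
Smallest integer k satisfying the bound: 19

19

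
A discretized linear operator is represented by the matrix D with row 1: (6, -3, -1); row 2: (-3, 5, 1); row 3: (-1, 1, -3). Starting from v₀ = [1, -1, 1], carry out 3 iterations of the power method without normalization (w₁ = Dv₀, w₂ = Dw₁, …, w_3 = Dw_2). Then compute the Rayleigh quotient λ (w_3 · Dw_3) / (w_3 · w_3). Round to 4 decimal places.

8.6882

w1 = Dv₀ = (8, -7, -5)
w2 = Dw1 = (74, -64, 0)
w3 = Dw2 = (636, -542, -138)
Dw3 = (5580, -4756, -764)
w3·Dw3 = 636·5580 + (-542)·(-4756) + (-138)·(-764) = 6232064; w3·w3 = 636·636 + (-542)·(-542) + (-138)·(-138) = 717304
λ ≈ 6232064/717304 = 8.6882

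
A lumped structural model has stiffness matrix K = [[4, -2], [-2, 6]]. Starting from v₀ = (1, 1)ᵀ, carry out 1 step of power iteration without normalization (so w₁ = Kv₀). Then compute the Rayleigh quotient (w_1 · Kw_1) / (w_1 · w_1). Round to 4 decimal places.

4.0000

w1 = Kv₀ = (2, 4)
Kw1 = (0, 20)
w1·Kw1 = 2·0 + 4·20 = 80; w1·w1 = 2·2 + 4·4 = 20
λ ≈ 80/20 = 4.0000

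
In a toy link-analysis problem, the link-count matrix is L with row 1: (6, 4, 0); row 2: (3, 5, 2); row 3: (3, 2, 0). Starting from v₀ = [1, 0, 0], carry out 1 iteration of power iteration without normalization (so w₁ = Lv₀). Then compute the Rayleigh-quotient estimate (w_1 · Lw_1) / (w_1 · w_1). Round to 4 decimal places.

w1 = Lv₀ = (6·1 + 4·0 + 0·0; 3·1 + 5·0 + 2·0; 3·1 + 2·0 + 0·0) = (6, 3, 3)
Lw1 = (48, 39, 24)
w1·Lw1 = 6·48 + 3·39 + 3·24 = 477; w1·w1 = 6·6 + 3·3 + 3·3 = 54
λ ≈ 477/54 = 8.8333

λ ≈ 8.8333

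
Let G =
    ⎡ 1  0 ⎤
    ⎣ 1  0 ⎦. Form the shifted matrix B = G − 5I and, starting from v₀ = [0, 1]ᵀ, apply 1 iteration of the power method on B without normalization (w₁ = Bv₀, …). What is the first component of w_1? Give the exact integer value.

0

B = G − 5I has rows (-4, 0); (1, -5)
w1 = Bv₀ = (0, -5)
Requested component of w1: 0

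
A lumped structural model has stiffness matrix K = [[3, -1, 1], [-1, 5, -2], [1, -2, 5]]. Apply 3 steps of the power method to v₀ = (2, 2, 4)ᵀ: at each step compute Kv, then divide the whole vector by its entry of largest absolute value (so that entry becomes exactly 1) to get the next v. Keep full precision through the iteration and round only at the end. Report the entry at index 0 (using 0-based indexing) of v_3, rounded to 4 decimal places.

0.4323

Kv0 = (8.00000, 0.00000, 18.00000); divide by 18.00000 → v1 = (0.44444, 0.00000, 1.00000)
Kv1 = (2.33333, -2.44444, 5.44444); divide by 5.44444 → v2 = (0.42857, -0.44898, 1.00000)
Kv2 = (2.73469, -4.67347, 6.32653); divide by 6.32653 → v3 = (0.43226, -0.73871, 1.00000)
Requested entry of v3: 268/620 = 0.4323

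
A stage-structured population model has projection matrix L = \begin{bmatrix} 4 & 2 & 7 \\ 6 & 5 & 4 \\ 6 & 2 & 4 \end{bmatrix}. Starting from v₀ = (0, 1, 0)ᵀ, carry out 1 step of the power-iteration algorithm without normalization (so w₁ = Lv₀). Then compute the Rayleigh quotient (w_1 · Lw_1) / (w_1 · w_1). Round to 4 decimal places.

w1 = Lv₀ = (4·0 + 2·1 + 7·0; 6·0 + 5·1 + 4·0; 6·0 + 2·1 + 4·0) = (2, 5, 2)
Lw1 = (32, 45, 30)
w1·Lw1 = 2·32 + 5·45 + 2·30 = 349; w1·w1 = 2·2 + 5·5 + 2·2 = 33
λ ≈ 349/33 = 10.5758

10.5758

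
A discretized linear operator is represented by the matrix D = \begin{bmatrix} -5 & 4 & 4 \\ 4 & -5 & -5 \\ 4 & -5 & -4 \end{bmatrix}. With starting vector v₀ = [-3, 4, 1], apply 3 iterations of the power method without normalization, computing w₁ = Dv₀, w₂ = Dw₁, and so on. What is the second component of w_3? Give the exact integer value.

-6738

w1 = Dv₀ = (35, -37, -36)
w2 = Dw1 = (-467, 505, 469)
w3 = Dw2 = (6231, -6738, -6269)
The requested component of w3 is -6738.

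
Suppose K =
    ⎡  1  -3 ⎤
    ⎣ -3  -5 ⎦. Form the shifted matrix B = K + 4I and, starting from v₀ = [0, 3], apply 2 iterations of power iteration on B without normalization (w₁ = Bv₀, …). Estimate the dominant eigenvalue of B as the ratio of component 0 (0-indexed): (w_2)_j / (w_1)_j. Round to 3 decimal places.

4.000

B = K + 4I has rows (5, -3); (-3, -1)
w1 = Bv₀ = (5·0 + (-3)·3; (-3)·0 + (-1)·3) = (-9, -3)
w2 = Bw1 = (5·(-9) + (-3)·(-3); (-3)·(-9) + (-1)·(-3)) = (-36, 30)
Ratio: -36/-9 = 4.000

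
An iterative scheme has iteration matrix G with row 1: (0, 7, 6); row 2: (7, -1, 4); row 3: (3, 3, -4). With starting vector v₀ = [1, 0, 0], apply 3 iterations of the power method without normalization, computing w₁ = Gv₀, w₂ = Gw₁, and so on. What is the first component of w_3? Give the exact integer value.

w1 = Gv₀ = (0·1 + 7·0 + 6·0; 7·1 + (-1)·0 + 4·0; 3·1 + 3·0 + (-4)·0) = (0, 7, 3)
w2 = Gw1 = (0·0 + 7·7 + 6·3; 7·0 + (-1)·7 + 4·3; 3·0 + 3·7 + (-4)·3) = (67, 5, 9)
w3 = Gw2 = (89, 500, 180)
The requested component of w3 is 89.

89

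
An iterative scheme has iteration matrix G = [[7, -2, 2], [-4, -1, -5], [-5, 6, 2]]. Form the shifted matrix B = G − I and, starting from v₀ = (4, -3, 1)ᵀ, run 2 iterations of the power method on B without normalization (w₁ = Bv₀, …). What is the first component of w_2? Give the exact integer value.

148

B = G − I has rows (6, -2, 2); (-4, -2, -5); (-5, 6, 1)
w1 = Bv₀ = (6·4 + (-2)·(-3) + 2·1; (-4)·4 + (-2)·(-3) + (-5)·1; (-5)·4 + 6·(-3) + 1·1) = (32, -15, -37)
w2 = Bw1 = (6·32 + (-2)·(-15) + 2·(-37); (-4)·32 + (-2)·(-15) + (-5)·(-37); (-5)·32 + 6·(-15) + 1·(-37)) = (148, 87, -287)
Requested component of w2: 148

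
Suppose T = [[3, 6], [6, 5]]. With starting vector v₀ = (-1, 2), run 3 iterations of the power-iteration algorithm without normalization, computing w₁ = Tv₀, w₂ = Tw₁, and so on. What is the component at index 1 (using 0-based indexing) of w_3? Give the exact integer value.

676

w1 = Tv₀ = (9, 4)
w2 = Tw1 = (51, 74)
w3 = Tw2 = (597, 676)
The requested component of w3 is 676.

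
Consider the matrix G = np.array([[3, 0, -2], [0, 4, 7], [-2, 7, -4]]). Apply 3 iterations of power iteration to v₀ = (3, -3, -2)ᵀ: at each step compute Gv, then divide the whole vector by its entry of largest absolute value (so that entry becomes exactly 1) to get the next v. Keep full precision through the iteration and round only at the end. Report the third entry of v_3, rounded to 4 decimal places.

0.6864

Gv0 = (13.00000, -26.00000, -19.00000); divide by -26.00000 → v1 = (-0.50000, 1.00000, 0.73077)
Gv1 = (-2.96154, 9.11538, 5.07692); divide by 9.11538 → v2 = (-0.32489, 1.00000, 0.55696)
Gv2 = (-2.08861, 7.89873, 5.42194); divide by 7.89873 → v3 = (-0.26442, 1.00000, 0.68643)
Requested entry of v3: -1285/-1872 = 0.6864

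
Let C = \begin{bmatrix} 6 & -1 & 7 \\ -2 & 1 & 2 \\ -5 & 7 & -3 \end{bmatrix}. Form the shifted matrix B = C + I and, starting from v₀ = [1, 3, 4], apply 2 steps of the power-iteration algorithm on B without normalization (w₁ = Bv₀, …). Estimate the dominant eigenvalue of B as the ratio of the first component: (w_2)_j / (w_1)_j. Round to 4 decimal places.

μ ≈ 8.3750

B = C + I has rows (7, -1, 7); (-2, 2, 2); (-5, 7, -2)
w1 = Bv₀ = (32, 12, 8)
w2 = Bw1 = (268, -24, -92)
Ratio: 268/32 = 8.3750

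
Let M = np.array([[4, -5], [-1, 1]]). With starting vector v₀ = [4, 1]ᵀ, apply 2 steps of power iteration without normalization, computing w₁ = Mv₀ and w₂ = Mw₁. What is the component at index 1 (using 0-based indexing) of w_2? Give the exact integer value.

-14

w1 = Mv₀ = (4·4 + (-5)·1; (-1)·4 + 1·1) = (11, -3)
w2 = Mw1 = (4·11 + (-5)·(-3); (-1)·11 + 1·(-3)) = (59, -14)
The requested component of w2 is -14.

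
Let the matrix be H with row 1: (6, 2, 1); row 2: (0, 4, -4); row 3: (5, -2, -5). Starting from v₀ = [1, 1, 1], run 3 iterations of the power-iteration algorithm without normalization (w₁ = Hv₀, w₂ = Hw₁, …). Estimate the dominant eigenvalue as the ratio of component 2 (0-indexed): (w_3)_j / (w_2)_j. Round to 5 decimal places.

w1 = Hv₀ = (6·1 + 2·1 + 1·1; 0·1 + 4·1 + (-4)·1; 5·1 + (-2)·1 + (-5)·1) = (9, 0, -2)
w2 = Hw1 = (6·9 + 2·0 + 1·(-2); 0·9 + 4·0 + (-4)·(-2); 5·9 + (-2)·0 + (-5)·(-2)) = (52, 8, 55)
w3 = Hw2 = (383, -188, -31)
Ratio at component: -31 / 55 = -0.56364

-0.56364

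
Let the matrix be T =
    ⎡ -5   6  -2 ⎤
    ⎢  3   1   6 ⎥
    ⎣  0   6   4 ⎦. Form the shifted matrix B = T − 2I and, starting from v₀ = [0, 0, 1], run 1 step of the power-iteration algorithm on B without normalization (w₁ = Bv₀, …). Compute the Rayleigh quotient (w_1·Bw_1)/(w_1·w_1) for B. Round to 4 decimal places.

μ ≈ -0.2727

B = T − 2I has rows (-7, 6, -2); (3, -1, 6); (0, 6, 2)
w1 = Bv₀ = (-2, 6, 2)
Bw1 = (46, 0, 40)
w1·Bw1 = -12; w1·w1 = 44; μ ≈ -12/44 = -0.2727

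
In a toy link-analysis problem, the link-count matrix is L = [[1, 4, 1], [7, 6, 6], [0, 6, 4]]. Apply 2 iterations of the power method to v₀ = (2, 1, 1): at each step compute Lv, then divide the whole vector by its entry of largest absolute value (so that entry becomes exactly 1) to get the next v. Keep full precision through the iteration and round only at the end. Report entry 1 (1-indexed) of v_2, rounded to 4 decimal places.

Lv0 = (7.00000, 26.00000, 10.00000); divide by 26.00000 → v1 = (0.26923, 1.00000, 0.38462)
Lv1 = (4.65385, 10.19231, 7.53846); divide by 10.19231 → v2 = (0.45660, 1.00000, 0.73962)
Requested entry of v2: 121/265 = 0.4566

0.4566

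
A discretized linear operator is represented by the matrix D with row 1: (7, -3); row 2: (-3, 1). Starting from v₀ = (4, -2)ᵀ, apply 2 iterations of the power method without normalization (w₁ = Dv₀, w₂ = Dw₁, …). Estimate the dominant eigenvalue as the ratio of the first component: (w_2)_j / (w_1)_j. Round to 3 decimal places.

λ ≈ 8.235

w1 = Dv₀ = (7·4 + (-3)·(-2); (-3)·4 + 1·(-2)) = (34, -14)
w2 = Dw1 = (7·34 + (-3)·(-14); (-3)·34 + 1·(-14)) = (280, -116)
Ratio at component: 280 / 34 = 8.235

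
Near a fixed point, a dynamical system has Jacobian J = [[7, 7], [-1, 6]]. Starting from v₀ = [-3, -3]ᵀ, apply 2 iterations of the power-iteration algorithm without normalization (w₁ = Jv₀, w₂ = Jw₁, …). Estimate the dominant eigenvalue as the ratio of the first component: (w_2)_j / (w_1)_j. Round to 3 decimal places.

w1 = Jv₀ = (7·(-3) + 7·(-3); (-1)·(-3) + 6·(-3)) = (-42, -15)
w2 = Jw1 = (7·(-42) + 7·(-15); (-1)·(-42) + 6·(-15)) = (-399, -48)
Ratio at component: -399 / -42 = 9.500

9.500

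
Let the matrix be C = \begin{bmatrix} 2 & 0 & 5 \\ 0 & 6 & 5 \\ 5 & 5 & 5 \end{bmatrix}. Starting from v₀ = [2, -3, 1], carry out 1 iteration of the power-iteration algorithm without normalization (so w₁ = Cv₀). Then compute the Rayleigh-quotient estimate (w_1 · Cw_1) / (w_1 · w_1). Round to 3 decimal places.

w1 = Cv₀ = (2·2 + 0·(-3) + 5·1; 0·2 + 6·(-3) + 5·1; 5·2 + 5·(-3) + 5·1) = (9, -13, 0)
Cw1 = (18, -78, -20)
w1·Cw1 = 9·18 + (-13)·(-78) + 0·(-20) = 1176; w1·w1 = 9·9 + (-13)·(-13) + 0·0 = 250
λ ≈ 1176/250 = 4.704

λ ≈ 4.704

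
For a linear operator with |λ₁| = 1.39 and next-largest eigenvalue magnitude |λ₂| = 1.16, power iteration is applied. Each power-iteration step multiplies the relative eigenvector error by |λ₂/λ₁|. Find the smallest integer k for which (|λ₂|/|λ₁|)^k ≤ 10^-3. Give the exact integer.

39

|λ₂/λ₁| = 1.16/1.39 = 0.83453
Need k ≥ ln(10^-3) / ln(0.83453) = -6.9078 / -0.1809 ≈ 38.189
Smallest integer k satisfying the bound: 39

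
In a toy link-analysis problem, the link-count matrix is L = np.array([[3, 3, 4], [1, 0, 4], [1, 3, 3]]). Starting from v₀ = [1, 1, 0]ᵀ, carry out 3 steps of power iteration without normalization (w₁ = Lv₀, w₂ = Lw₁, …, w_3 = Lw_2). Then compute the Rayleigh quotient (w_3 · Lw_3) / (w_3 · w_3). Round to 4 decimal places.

w1 = Lv₀ = (3·1 + 3·1 + 4·0; 1·1 + 0·1 + 4·0; 1·1 + 3·1 + 3·0) = (6, 1, 4)
w2 = Lw1 = (3·6 + 3·1 + 4·4; 1·6 + 0·1 + 4·4; 1·6 + 3·1 + 3·4) = (37, 22, 21)
w3 = Lw2 = (261, 121, 166)
Lw3 = (1810, 925, 1122)
w3·Lw3 = 261·1810 + 121·925 + 166·1122 = 770587; w3·w3 = 261·261 + 121·121 + 166·166 = 110318
λ ≈ 770587/110318 = 6.9851

λ ≈ 6.9851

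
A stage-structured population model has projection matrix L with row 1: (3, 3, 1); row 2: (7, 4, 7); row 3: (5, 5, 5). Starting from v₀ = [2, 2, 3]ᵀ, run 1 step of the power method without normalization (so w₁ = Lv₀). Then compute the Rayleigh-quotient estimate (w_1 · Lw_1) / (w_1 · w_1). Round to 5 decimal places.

λ ≈ 12.68748

w1 = Lv₀ = (3·2 + 3·2 + 1·3; 7·2 + 4·2 + 7·3; 5·2 + 5·2 + 5·3) = (15, 43, 35)
Lw1 = (209, 522, 465)
w1·Lw1 = 15·209 + 43·522 + 35·465 = 41856; w1·w1 = 15·15 + 43·43 + 35·35 = 3299
λ ≈ 41856/3299 = 12.68748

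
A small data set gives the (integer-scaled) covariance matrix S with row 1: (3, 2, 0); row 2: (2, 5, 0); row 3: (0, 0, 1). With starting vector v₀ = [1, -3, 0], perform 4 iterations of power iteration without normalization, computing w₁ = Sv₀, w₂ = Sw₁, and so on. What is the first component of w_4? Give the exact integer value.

w1 = Sv₀ = (3·1 + 2·(-3) + 0·0; 2·1 + 5·(-3) + 0·0; 0·1 + 0·(-3) + 1·0) = (-3, -13, 0)
w2 = Sw1 = (3·(-3) + 2·(-13) + 0·0; 2·(-3) + 5·(-13) + 0·0; 0·(-3) + 0·(-13) + 1·0) = (-35, -71, 0)
w3 = Sw2 = (-247, -425, 0)
w4 = Sw3 = (-1591, -2619, 0)
The requested component of w4 is -1591.

-1591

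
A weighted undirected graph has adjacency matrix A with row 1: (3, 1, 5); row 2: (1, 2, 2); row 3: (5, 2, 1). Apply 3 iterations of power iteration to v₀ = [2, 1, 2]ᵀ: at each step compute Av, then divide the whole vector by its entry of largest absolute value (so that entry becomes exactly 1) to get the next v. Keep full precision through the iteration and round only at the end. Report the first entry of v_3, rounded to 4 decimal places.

Av0 = (17.00000, 8.00000, 14.00000); divide by 17.00000 → v1 = (1.00000, 0.47059, 0.82353)
Av1 = (7.58824, 3.58824, 6.76471); divide by 7.58824 → v2 = (1.00000, 0.47287, 0.89147)
Av2 = (7.93023, 3.72868, 6.83721); divide by 7.93023 → v3 = (1.00000, 0.47019, 0.86217)
Requested entry of v3: 1023/1023 = 1.0000

1.0000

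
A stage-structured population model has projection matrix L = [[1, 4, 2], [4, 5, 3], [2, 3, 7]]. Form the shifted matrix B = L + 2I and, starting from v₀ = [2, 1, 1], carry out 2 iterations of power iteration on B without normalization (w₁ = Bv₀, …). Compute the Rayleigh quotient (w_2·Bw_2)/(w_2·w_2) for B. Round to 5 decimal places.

B = L + 2I has rows (3, 4, 2); (4, 7, 3); (2, 3, 9)
w1 = Bv₀ = (12, 18, 16)
w2 = Bw1 = (140, 222, 222)
Bw2 = (1752, 2780, 2944)
w2·Bw2 = 1516008; w2·w2 = 118168; μ ≈ 1516008/118168 = 12.82926

12.82926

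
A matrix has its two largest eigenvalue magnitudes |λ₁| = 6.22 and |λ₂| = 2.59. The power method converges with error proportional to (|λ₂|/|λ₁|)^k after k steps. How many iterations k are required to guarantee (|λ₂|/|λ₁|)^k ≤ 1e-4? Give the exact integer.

11

|λ₂/λ₁| = 2.59/6.22 = 0.41640
Need k ≥ ln(1e-4) / ln(0.41640) = -9.2103 / -0.8761 ≈ 10.513
Smallest integer k satisfying the bound: 11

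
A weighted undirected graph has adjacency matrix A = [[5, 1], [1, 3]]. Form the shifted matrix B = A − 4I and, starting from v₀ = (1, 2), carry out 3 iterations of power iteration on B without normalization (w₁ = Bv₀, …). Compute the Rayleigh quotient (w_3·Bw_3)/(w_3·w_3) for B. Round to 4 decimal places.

B = A − 4I has rows (1, 1); (1, -1)
w1 = Bv₀ = (1·1 + 1·2; 1·1 + (-1)·2) = (3, -1)
w2 = Bw1 = (1·3 + 1·(-1); 1·3 + (-1)·(-1)) = (2, 4)
w3 = Bw2 = (6, -2)
Bw3 = (4, 8)
w3·Bw3 = 8; w3·w3 = 40; μ ≈ 8/40 = 0.2000

μ ≈ 0.2000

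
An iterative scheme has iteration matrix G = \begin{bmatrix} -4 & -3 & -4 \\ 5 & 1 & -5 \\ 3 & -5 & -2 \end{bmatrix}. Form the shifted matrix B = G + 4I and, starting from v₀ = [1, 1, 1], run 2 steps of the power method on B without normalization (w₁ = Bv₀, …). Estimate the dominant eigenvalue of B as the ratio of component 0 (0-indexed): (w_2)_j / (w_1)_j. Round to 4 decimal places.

B = G + 4I has rows (0, -3, -4); (5, 5, -5); (3, -5, 2)
w1 = Bv₀ = (0·1 + (-3)·1 + (-4)·1; 5·1 + 5·1 + (-5)·1; 3·1 + (-5)·1 + 2·1) = (-7, 5, 0)
w2 = Bw1 = (0·(-7) + (-3)·5 + (-4)·0; 5·(-7) + 5·5 + (-5)·0; 3·(-7) + (-5)·5 + 2·0) = (-15, -10, -46)
Ratio: -15/-7 = 2.1429

μ ≈ 2.1429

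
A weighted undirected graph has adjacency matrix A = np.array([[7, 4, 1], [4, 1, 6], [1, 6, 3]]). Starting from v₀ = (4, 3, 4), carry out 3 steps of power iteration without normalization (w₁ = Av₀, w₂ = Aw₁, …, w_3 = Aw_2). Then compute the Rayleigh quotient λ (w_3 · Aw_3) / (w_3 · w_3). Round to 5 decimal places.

11.09703

w1 = Av₀ = (7·4 + 4·3 + 1·4; 4·4 + 1·3 + 6·4; 1·4 + 6·3 + 3·4) = (44, 43, 34)
w2 = Aw1 = (7·44 + 4·43 + 1·34; 4·44 + 1·43 + 6·34; 1·44 + 6·43 + 3·34) = (514, 423, 404)
w3 = Aw2 = (5694, 4903, 4264)
Aw3 = (63734, 53263, 47904)
w3·Aw3 = 5694·63734 + 4903·53263 + 4264·47904 = 828312541; w3·w3 = 5694·5694 + 4903·4903 + 4264·4264 = 74642741
λ ≈ 828312541/74642741 = 11.09703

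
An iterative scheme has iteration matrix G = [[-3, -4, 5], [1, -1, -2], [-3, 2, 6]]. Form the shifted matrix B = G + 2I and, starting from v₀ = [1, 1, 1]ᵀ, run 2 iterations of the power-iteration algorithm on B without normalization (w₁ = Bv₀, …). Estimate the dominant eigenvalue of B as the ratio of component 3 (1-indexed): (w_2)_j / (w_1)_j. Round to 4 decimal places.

8.0000

B = G + 2I has rows (-1, -4, 5); (1, 1, -2); (-3, 2, 8)
w1 = Bv₀ = (0, 0, 7)
w2 = Bw1 = (35, -14, 56)
Ratio: 56/7 = 8.0000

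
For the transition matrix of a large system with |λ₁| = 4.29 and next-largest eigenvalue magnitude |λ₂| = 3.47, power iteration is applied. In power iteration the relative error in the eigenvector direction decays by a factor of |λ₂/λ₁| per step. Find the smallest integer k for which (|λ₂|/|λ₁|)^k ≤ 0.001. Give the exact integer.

33

|λ₂/λ₁| = 3.47/4.29 = 0.80886
Need k ≥ ln(0.001) / ln(0.80886) = -6.9078 / -0.2121 ≈ 32.563
Smallest integer k satisfying the bound: 33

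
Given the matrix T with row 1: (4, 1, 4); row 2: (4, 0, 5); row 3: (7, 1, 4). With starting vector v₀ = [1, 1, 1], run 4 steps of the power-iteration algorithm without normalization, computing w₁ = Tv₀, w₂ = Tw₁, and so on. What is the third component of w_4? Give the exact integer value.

12516

w1 = Tv₀ = (4·1 + 1·1 + 4·1; 4·1 + 0·1 + 5·1; 7·1 + 1·1 + 4·1) = (9, 9, 12)
w2 = Tw1 = (4·9 + 1·9 + 4·12; 4·9 + 0·9 + 5·12; 7·9 + 1·9 + 4·12) = (93, 96, 120)
w3 = Tw2 = (948, 972, 1227)
w4 = Tw3 = (9672, 9927, 12516)
The requested component of w4 is 12516.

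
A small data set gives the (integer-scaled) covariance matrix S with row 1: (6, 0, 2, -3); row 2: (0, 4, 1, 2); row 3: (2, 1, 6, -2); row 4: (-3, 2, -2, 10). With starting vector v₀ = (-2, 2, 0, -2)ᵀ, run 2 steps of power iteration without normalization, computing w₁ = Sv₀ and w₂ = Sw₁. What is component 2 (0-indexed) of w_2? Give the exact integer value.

24

w1 = Sv₀ = (6·(-2) + 0·2 + 2·0 + (-3)·(-2); 0·(-2) + 4·2 + 1·0 + 2·(-2); 2·(-2) + 1·2 + 6·0 + (-2)·(-2); (-3)·(-2) + 2·2 + (-2)·0 + 10·(-2)) = (-6, 4, 2, -10)
w2 = Sw1 = (6·(-6) + 0·4 + 2·2 + (-3)·(-10); 0·(-6) + 4·4 + 1·2 + 2·(-10); 2·(-6) + 1·4 + 6·2 + (-2)·(-10); (-3)·(-6) + 2·4 + (-2)·2 + 10·(-10)) = (-2, -2, 24, -78)
The requested component of w2 is 24.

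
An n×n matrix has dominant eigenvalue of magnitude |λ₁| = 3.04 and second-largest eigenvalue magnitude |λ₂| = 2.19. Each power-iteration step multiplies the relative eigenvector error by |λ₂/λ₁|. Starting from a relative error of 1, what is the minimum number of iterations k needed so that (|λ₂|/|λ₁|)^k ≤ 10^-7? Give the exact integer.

|λ₂/λ₁| = 2.19/3.04 = 0.72039
Need k ≥ ln(10^-7) / ln(0.72039) = -16.1181 / -0.3280 ≈ 49.147
Smallest integer k satisfying the bound: 50

50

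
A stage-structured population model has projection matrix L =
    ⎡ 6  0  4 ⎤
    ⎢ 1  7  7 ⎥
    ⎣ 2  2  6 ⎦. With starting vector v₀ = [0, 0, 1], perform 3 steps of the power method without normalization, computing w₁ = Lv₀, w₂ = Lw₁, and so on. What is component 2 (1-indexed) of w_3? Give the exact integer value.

1119

w1 = Lv₀ = (6·0 + 0·0 + 4·1; 1·0 + 7·0 + 7·1; 2·0 + 2·0 + 6·1) = (4, 7, 6)
w2 = Lw1 = (6·4 + 0·7 + 4·6; 1·4 + 7·7 + 7·6; 2·4 + 2·7 + 6·6) = (48, 95, 58)
w3 = Lw2 = (520, 1119, 634)
The requested component of w3 is 1119.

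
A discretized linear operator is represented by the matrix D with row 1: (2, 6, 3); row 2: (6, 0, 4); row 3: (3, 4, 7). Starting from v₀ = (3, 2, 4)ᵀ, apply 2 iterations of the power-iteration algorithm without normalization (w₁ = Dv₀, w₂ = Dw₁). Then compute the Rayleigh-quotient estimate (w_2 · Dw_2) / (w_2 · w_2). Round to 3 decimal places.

w1 = Dv₀ = (30, 34, 45)
w2 = Dw1 = (399, 360, 541)
Dw2 = (4581, 4558, 6424)
w2·Dw2 = 399·4581 + 360·4558 + 541·6424 = 6944083; w2·w2 = 399·399 + 360·360 + 541·541 = 581482
λ ≈ 6944083/581482 = 11.942

11.942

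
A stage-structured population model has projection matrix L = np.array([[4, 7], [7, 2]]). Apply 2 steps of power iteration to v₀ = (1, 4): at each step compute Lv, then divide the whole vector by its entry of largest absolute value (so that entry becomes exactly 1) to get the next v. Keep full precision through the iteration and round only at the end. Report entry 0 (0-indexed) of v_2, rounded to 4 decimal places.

0.9173

Lv0 = (32.00000, 15.00000); divide by 32.00000 → v1 = (1.00000, 0.46875)
Lv1 = (7.28125, 7.93750); divide by 7.93750 → v2 = (0.91732, 1.00000)
Requested entry of v2: 233/254 = 0.9173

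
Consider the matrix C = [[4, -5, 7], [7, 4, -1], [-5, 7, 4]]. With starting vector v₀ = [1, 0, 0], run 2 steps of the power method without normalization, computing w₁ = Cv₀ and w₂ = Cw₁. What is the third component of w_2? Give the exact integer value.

w1 = Cv₀ = (4·1 + (-5)·0 + 7·0; 7·1 + 4·0 + (-1)·0; (-5)·1 + 7·0 + 4·0) = (4, 7, -5)
w2 = Cw1 = (4·4 + (-5)·7 + 7·(-5); 7·4 + 4·7 + (-1)·(-5); (-5)·4 + 7·7 + 4·(-5)) = (-54, 61, 9)
The requested component of w2 is 9.

9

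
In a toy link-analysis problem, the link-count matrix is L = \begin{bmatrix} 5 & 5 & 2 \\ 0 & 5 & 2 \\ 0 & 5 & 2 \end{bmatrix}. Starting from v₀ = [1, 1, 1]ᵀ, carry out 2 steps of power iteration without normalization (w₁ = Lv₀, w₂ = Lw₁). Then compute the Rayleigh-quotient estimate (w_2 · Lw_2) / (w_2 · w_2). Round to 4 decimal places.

w1 = Lv₀ = (12, 7, 7)
w2 = Lw1 = (109, 49, 49)
Lw2 = (888, 343, 343)
w2·Lw2 = 109·888 + 49·343 + 49·343 = 130406; w2·w2 = 109·109 + 49·49 + 49·49 = 16683
λ ≈ 130406/16683 = 7.8167

λ ≈ 7.8167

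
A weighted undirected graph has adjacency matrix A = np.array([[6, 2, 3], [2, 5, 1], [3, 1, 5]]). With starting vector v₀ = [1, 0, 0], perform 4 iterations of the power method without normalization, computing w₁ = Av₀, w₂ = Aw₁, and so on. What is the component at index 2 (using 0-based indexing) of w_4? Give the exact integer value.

w1 = Av₀ = (6, 2, 3)
w2 = Aw1 = (49, 25, 35)
w3 = Aw2 = (449, 258, 347)
w4 = Aw3 = (4251, 2535, 3340)
The requested component of w4 is 3340.

3340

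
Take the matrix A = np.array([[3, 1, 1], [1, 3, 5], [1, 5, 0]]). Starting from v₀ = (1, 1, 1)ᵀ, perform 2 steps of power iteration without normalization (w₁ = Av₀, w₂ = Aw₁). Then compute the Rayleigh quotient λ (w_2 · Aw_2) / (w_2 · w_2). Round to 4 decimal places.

w1 = Av₀ = (5, 9, 6)
w2 = Aw1 = (30, 62, 50)
Aw2 = (202, 466, 340)
w2·Aw2 = 30·202 + 62·466 + 50·340 = 51952; w2·w2 = 30·30 + 62·62 + 50·50 = 7244
λ ≈ 51952/7244 = 7.1717

λ ≈ 7.1717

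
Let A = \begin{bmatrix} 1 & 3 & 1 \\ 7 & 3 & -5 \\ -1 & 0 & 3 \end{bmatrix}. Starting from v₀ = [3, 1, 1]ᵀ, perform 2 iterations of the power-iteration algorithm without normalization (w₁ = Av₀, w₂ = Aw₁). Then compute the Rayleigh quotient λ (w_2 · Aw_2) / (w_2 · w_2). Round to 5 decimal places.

w1 = Av₀ = (1·3 + 3·1 + 1·1; 7·3 + 3·1 + (-5)·1; (-1)·3 + 0·1 + 3·1) = (7, 19, 0)
w2 = Aw1 = (1·7 + 3·19 + 1·0; 7·7 + 3·19 + (-5)·0; (-1)·7 + 0·19 + 3·0) = (64, 106, -7)
Aw2 = (375, 801, -85)
w2·Aw2 = 64·375 + 106·801 + (-7)·(-85) = 109501; w2·w2 = 64·64 + 106·106 + (-7)·(-7) = 15381
λ ≈ 109501/15381 = 7.11924

7.11924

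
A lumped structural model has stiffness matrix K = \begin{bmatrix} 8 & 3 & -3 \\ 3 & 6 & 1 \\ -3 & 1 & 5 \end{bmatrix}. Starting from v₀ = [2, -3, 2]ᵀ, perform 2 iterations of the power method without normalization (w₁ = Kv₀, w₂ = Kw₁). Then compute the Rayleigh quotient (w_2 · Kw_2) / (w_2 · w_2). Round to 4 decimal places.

w1 = Kv₀ = (1, -10, 1)
w2 = Kw1 = (-25, -56, -8)
Kw2 = (-344, -419, -21)
w2·Kw2 = (-25)·(-344) + (-56)·(-419) + (-8)·(-21) = 32232; w2·w2 = (-25)·(-25) + (-56)·(-56) + (-8)·(-8) = 3825
λ ≈ 32232/3825 = 8.4267

8.4267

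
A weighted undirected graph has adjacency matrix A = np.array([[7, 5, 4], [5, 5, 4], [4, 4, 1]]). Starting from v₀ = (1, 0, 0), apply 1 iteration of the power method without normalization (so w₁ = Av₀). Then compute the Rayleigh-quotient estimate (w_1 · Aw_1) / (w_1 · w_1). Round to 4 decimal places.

w1 = Av₀ = (7·1 + 5·0 + 4·0; 5·1 + 5·0 + 4·0; 4·1 + 4·0 + 1·0) = (7, 5, 4)
Aw1 = (90, 76, 52)
w1·Aw1 = 7·90 + 5·76 + 4·52 = 1218; w1·w1 = 7·7 + 5·5 + 4·4 = 90
λ ≈ 1218/90 = 13.5333

λ ≈ 13.5333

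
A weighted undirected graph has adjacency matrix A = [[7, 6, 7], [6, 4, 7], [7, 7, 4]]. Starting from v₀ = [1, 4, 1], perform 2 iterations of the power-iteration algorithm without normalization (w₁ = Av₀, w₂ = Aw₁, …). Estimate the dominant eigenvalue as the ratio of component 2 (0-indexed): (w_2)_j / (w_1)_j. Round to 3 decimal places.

w1 = Av₀ = (38, 29, 39)
w2 = Aw1 = (713, 617, 625)
Ratio at component: 625 / 39 = 16.026

λ ≈ 16.026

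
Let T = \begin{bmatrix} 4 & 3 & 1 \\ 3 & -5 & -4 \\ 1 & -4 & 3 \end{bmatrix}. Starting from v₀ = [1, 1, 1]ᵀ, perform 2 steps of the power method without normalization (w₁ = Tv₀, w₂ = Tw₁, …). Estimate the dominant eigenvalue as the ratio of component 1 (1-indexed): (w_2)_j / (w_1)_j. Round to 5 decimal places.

w1 = Tv₀ = (8, -6, 0)
w2 = Tw1 = (14, 54, 32)
Ratio at component: 14 / 8 = 1.75000

1.75000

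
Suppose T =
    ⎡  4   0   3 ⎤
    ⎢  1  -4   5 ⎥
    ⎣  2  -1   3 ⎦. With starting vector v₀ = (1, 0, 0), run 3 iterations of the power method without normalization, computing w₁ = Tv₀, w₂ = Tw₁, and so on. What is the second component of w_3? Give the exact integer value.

47

w1 = Tv₀ = (4·1 + 0·0 + 3·0; 1·1 + (-4)·0 + 5·0; 2·1 + (-1)·0 + 3·0) = (4, 1, 2)
w2 = Tw1 = (4·4 + 0·1 + 3·2; 1·4 + (-4)·1 + 5·2; 2·4 + (-1)·1 + 3·2) = (22, 10, 13)
w3 = Tw2 = (127, 47, 73)
The requested component of w3 is 47.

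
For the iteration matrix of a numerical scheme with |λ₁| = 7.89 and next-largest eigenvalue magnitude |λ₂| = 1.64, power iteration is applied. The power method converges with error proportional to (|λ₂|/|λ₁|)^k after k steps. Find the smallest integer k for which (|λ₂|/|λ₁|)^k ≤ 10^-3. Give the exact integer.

5

|λ₂/λ₁| = 1.64/7.89 = 0.20786
Need k ≥ ln(10^-3) / ln(0.20786) = -6.9078 / -1.5709 ≈ 4.397
Smallest integer k satisfying the bound: 5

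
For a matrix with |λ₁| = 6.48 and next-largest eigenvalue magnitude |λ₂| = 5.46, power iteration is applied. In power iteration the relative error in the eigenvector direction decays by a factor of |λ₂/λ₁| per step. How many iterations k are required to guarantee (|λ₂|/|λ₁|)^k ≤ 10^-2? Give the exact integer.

|λ₂/λ₁| = 5.46/6.48 = 0.84259
Need k ≥ ln(10^-2) / ln(0.84259) = -4.6052 / -0.1713 ≈ 26.888
Smallest integer k satisfying the bound: 27

27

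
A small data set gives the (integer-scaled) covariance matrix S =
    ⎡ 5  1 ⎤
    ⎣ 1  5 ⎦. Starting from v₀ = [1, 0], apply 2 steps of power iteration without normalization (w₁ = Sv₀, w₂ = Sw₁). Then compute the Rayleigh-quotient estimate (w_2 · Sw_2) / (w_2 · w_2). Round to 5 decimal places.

5.67010

w1 = Sv₀ = (5, 1)
w2 = Sw1 = (26, 10)
Sw2 = (140, 76)
w2·Sw2 = 26·140 + 10·76 = 4400; w2·w2 = 26·26 + 10·10 = 776
λ ≈ 4400/776 = 5.67010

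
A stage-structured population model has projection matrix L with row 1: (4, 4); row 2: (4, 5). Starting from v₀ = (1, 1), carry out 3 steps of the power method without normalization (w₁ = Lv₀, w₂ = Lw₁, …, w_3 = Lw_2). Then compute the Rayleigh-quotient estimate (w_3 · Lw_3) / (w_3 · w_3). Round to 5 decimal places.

8.53113

w1 = Lv₀ = (4·1 + 4·1; 4·1 + 5·1) = (8, 9)
w2 = Lw1 = (4·8 + 4·9; 4·8 + 5·9) = (68, 77)
w3 = Lw2 = (580, 657)
Lw3 = (4948, 5605)
w3·Lw3 = 580·4948 + 657·5605 = 6552325; w3·w3 = 580·580 + 657·657 = 768049
λ ≈ 6552325/768049 = 8.53113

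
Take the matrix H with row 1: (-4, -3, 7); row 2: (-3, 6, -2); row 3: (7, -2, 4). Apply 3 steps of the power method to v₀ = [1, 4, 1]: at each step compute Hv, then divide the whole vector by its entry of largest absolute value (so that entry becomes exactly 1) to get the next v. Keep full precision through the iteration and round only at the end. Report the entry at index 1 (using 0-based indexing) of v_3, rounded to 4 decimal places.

Hv0 = (-9.00000, 19.00000, 3.00000); divide by 19.00000 → v1 = (-0.47368, 1.00000, 0.15789)
Hv1 = (0.00000, 7.10526, -4.68421); divide by 7.10526 → v2 = (0.00000, 1.00000, -0.65926)
Hv2 = (-7.61481, 7.31852, -4.63704); divide by -7.61481 → v3 = (1.00000, -0.96109, 0.60895)
Requested entry of v3: 988/-1028 = -0.9611

-0.9611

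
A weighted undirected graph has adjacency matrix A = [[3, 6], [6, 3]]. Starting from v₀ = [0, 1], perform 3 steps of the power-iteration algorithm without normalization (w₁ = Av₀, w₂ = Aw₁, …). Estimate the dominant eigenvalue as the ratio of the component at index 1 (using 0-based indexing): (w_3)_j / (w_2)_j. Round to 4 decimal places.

w1 = Av₀ = (6, 3)
w2 = Aw1 = (36, 45)
w3 = Aw2 = (378, 351)
Ratio at component: 351 / 45 = 7.8000

λ ≈ 7.8000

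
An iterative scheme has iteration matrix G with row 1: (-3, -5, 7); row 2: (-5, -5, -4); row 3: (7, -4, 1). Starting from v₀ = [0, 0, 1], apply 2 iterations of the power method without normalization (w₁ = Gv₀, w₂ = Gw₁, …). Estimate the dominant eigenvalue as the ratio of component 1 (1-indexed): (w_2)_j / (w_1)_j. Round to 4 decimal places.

λ ≈ 0.8571

w1 = Gv₀ = (7, -4, 1)
w2 = Gw1 = (6, -19, 66)
Ratio at component: 6 / 7 = 0.8571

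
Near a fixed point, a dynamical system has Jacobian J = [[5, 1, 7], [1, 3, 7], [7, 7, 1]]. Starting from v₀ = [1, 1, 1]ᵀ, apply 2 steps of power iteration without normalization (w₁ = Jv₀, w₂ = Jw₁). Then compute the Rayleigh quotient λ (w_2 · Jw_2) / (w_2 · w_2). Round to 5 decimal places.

w1 = Jv₀ = (5·1 + 1·1 + 7·1; 1·1 + 3·1 + 7·1; 7·1 + 7·1 + 1·1) = (13, 11, 15)
w2 = Jw1 = (5·13 + 1·11 + 7·15; 1·13 + 3·11 + 7·15; 7·13 + 7·11 + 1·15) = (181, 151, 183)
Jw2 = (2337, 1915, 2507)
w2·Jw2 = 181·2337 + 151·1915 + 183·2507 = 1170943; w2·w2 = 181·181 + 151·151 + 183·183 = 89051
λ ≈ 1170943/89051 = 13.14913

λ ≈ 13.14913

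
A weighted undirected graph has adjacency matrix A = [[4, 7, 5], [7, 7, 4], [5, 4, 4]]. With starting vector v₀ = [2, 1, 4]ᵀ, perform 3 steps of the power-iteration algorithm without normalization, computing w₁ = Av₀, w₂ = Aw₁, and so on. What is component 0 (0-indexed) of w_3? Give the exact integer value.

w1 = Av₀ = (35, 37, 30)
w2 = Aw1 = (549, 624, 443)
w3 = Aw2 = (8779, 9983, 7013)
The requested component of w3 is 8779.

8779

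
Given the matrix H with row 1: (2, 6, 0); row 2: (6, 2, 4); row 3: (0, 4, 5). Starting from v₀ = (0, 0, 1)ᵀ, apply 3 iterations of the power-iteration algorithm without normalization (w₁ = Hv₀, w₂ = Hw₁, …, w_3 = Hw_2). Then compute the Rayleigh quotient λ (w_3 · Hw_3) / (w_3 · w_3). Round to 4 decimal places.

9.7530

w1 = Hv₀ = (0, 4, 5)
w2 = Hw1 = (24, 28, 41)
w3 = Hw2 = (216, 364, 317)
Hw3 = (2616, 3292, 3041)
w3·Hw3 = 216·2616 + 364·3292 + 317·3041 = 2727341; w3·w3 = 216·216 + 364·364 + 317·317 = 279641
λ ≈ 2727341/279641 = 9.7530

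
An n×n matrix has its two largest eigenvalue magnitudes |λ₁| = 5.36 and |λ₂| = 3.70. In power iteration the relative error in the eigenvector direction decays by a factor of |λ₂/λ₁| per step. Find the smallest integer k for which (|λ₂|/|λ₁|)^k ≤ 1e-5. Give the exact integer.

|λ₂/λ₁| = 3.70/5.36 = 0.69030
Need k ≥ ln(1e-5) / ln(0.69030) = -11.5129 / -0.3706 ≈ 31.063
Smallest integer k satisfying the bound: 32

32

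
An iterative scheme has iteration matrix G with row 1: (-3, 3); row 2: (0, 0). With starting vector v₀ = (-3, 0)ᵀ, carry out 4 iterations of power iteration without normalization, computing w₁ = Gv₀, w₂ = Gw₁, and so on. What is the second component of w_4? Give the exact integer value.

w1 = Gv₀ = (9, 0)
w2 = Gw1 = (-27, 0)
w3 = Gw2 = (81, 0)
w4 = Gw3 = (-243, 0)
The requested component of w4 is 0.

0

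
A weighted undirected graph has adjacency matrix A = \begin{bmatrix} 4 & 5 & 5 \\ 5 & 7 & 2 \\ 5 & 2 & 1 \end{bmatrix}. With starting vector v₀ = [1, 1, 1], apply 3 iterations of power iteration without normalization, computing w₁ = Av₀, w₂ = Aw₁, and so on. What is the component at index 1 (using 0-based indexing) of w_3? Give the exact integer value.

w1 = Av₀ = (4·1 + 5·1 + 5·1; 5·1 + 7·1 + 2·1; 5·1 + 2·1 + 1·1) = (14, 14, 8)
w2 = Aw1 = (4·14 + 5·14 + 5·8; 5·14 + 7·14 + 2·8; 5·14 + 2·14 + 1·8) = (166, 184, 106)
w3 = Aw2 = (2114, 2330, 1304)
The requested component of w3 is 2330.

2330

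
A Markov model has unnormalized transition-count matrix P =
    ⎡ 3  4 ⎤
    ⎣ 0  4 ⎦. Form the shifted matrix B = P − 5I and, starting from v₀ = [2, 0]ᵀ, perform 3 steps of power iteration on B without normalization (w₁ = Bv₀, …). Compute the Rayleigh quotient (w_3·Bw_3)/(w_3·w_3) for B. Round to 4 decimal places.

μ ≈ -2.0000

B = P − 5I has rows (-2, 4); (0, -1)
w1 = Bv₀ = (-4, 0)
w2 = Bw1 = (8, 0)
w3 = Bw2 = (-16, 0)
Bw3 = (32, 0)
w3·Bw3 = -512; w3·w3 = 256; μ ≈ -512/256 = -2.0000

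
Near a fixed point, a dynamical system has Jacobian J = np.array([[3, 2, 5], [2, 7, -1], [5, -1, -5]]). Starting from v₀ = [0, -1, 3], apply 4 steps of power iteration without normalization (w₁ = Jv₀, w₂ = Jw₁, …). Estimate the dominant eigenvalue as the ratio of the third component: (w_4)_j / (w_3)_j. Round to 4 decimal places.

-8.1758

w1 = Jv₀ = (13, -10, -14)
w2 = Jw1 = (-51, -30, 145)
w3 = Jw2 = (512, -457, -950)
w4 = Jw3 = (-4128, -1225, 7767)
Ratio at component: 7767 / -950 = -8.1758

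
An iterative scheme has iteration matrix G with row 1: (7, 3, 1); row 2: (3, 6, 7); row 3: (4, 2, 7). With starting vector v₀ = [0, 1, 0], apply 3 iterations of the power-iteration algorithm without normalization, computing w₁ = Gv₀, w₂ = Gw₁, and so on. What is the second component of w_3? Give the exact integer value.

w1 = Gv₀ = (3, 6, 2)
w2 = Gw1 = (41, 59, 38)
w3 = Gw2 = (502, 743, 548)
The requested component of w3 is 743.

743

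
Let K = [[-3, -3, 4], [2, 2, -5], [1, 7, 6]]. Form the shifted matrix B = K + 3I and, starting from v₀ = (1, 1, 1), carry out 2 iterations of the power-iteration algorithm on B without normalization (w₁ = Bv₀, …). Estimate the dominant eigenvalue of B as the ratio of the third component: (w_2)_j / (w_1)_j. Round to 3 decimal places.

μ ≈ 9.882

B = K + 3I has rows (0, -3, 4); (2, 5, -5); (1, 7, 9)
w1 = Bv₀ = (0·1 + (-3)·1 + 4·1; 2·1 + 5·1 + (-5)·1; 1·1 + 7·1 + 9·1) = (1, 2, 17)
w2 = Bw1 = (0·1 + (-3)·2 + 4·17; 2·1 + 5·2 + (-5)·17; 1·1 + 7·2 + 9·17) = (62, -73, 168)
Ratio: 168/17 = 9.882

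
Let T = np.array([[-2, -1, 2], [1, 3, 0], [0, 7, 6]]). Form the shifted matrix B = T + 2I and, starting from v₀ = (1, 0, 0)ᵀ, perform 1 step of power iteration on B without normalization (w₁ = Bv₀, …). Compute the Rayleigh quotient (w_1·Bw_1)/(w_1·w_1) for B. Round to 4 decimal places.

5.0000

B = T + 2I has rows (0, -1, 2); (1, 5, 0); (0, 7, 8)
w1 = Bv₀ = (0·1 + (-1)·0 + 2·0; 1·1 + 5·0 + 0·0; 0·1 + 7·0 + 8·0) = (0, 1, 0)
Bw1 = (-1, 5, 7)
w1·Bw1 = 5; w1·w1 = 1; μ ≈ 5/1 = 5.0000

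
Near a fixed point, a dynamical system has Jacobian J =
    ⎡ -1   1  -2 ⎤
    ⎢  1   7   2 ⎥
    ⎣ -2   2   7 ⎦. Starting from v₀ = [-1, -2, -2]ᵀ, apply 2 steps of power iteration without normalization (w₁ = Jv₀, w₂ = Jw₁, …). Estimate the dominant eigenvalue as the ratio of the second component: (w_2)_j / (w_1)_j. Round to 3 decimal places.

λ ≈ 8.526

w1 = Jv₀ = ((-1)·(-1) + 1·(-2) + (-2)·(-2); 1·(-1) + 7·(-2) + 2·(-2); (-2)·(-1) + 2·(-2) + 7·(-2)) = (3, -19, -16)
w2 = Jw1 = ((-1)·3 + 1·(-19) + (-2)·(-16); 1·3 + 7·(-19) + 2·(-16); (-2)·3 + 2·(-19) + 7·(-16)) = (10, -162, -156)
Ratio at component: -162 / -19 = 8.526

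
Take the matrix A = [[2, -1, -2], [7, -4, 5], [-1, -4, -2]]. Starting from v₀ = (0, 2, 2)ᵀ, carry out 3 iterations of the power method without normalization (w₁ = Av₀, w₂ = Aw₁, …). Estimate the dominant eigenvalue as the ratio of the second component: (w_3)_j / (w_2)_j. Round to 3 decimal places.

λ ≈ -5.636

w1 = Av₀ = (-6, 2, -12)
w2 = Aw1 = (10, -110, 22)
w3 = Aw2 = (86, 620, 386)
Ratio at component: 620 / -110 = -5.636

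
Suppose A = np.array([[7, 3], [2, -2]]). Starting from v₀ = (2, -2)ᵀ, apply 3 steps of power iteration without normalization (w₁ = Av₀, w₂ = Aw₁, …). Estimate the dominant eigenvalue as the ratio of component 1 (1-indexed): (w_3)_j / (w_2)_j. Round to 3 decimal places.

7.000

w1 = Av₀ = (7·2 + 3·(-2); 2·2 + (-2)·(-2)) = (8, 8)
w2 = Aw1 = (7·8 + 3·8; 2·8 + (-2)·8) = (80, 0)
w3 = Aw2 = (560, 160)
Ratio at component: 560 / 80 = 7.000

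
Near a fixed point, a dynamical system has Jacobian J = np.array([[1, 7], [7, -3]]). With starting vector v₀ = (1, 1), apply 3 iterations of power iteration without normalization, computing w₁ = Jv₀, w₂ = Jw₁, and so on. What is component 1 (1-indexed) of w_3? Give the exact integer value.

w1 = Jv₀ = (8, 4)
w2 = Jw1 = (36, 44)
w3 = Jw2 = (344, 120)
The requested component of w3 is 344.

344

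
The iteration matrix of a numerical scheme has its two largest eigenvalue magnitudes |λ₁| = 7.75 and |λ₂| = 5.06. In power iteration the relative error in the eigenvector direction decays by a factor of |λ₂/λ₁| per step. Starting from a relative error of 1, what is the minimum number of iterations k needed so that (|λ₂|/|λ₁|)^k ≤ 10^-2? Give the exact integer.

11

|λ₂/λ₁| = 5.06/7.75 = 0.65290
Need k ≥ ln(10^-2) / ln(0.65290) = -4.6052 / -0.4263 ≈ 10.802
Smallest integer k satisfying the bound: 11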